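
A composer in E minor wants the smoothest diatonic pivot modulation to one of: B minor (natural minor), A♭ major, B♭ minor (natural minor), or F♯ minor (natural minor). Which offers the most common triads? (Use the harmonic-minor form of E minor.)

B minor

Triads of E minor (harmonic minor): Em (i), F♯dim (ii°), Gaug (III+), Am (iv), B (V), C (VI), D♯dim (vii°).
B minor (natural minor) shares 1: Em.
A♭ major shares 0: none.
B♭ minor (natural minor) shares 0: none.
F♯ minor (natural minor) shares 0: none.
The most common triads (1) are shared with B minor.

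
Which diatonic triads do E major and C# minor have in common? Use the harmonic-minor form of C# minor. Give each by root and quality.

Triads in E major: E (I), F#m (ii), G#m (iii), A (IV), B (V), C#m (vi), D#dim (vii°).
Triads in C# minor (harmonic minor): C#m (i), D#dim (ii°), Eaug (III+), F#m (iv), G# (V), A (VI), B#dim (vii°).
Shared triads with their functions: F#m (ii in E major, iv in C# minor); A (IV in E major, VI in C# minor); C#m (vi in E major, i in C# minor); D#dim (vii° in E major, ii° in C# minor).

F#m, A, C#m, D#dim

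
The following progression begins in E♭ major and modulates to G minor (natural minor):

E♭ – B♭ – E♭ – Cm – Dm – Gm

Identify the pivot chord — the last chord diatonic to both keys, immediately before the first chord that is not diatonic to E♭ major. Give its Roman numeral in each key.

Chords diatonic to E♭ major: E♭, Fm, Gm, A♭, B♭, Cm, Ddim.
Reading the progression, the first chord not in that set is Dm, so the modulation leaves E♭ major there.
The chord immediately before Dm is Cm, which is diatonic to both keys: vi in E♭ major and iv in G minor.

Cm — vi in E♭ major, iv in G minor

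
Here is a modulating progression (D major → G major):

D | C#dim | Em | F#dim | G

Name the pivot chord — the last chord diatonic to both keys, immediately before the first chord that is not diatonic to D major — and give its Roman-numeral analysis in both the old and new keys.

Em — ii in D major, vi in G major

Chords diatonic to D major: D, Em, F#m, G, A, Bm, C#dim.
Reading the progression, the first chord not in that set is F#dim, so the modulation leaves D major there.
The chord immediately before F#dim is Em, which is diatonic to both keys: ii in D major and vi in G major.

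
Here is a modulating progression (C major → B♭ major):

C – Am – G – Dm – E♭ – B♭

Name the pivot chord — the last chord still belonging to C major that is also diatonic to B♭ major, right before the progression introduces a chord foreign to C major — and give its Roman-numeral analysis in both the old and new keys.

Chords diatonic to C major: C, Dm, Em, F, G, Am, Bdim.
Reading the progression, the first chord not in that set is E♭, so the modulation leaves C major there.
The chord immediately before E♭ is Dm, which is diatonic to both keys: ii in C major and iii in B♭ major.

Dm — ii in C major, iii in B♭ major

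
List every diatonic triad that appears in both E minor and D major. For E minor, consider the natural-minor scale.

Em, G, Bm, D

Triads in E minor (natural minor): Em (i), F#dim (ii°), G (III), Am (iv), Bm (v), C (VI), D (VII).
Triads in D major: D (I), Em (ii), F#m (iii), G (IV), A (V), Bm (vi), C#dim (vii°).
Shared triads with their functions: Em (i in E minor, ii in D major); G (III in E minor, IV in D major); Bm (v in E minor, vi in D major); D (VII in E minor, I in D major).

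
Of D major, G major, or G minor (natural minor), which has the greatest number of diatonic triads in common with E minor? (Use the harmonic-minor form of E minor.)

Triads of E minor (harmonic minor): Em (i), F♯dim (ii°), Gaug (III+), Am (iv), B (V), C (VI), D♯dim (vii°).
D major shares 1: Em.
G major shares 4: Em, F♯dim, Am, C.
G minor (natural minor) shares 0: none.
The most common triads (4) are shared with G major.

G major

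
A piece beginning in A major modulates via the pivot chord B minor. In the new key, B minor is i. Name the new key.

B minor

The numeral i denotes a minor triad on scale degree 1. With B on degree 1, the tonic of the new key is B.
Degree 1 carries a minor triad in minor keys, so the destination is B minor.
Check: the diatonic triads of B minor (natural minor) are Bm (i), C♯dim (ii°), D (III), Em (iv), F♯m (v), G (VI), A (VII) — B minor is indeed i.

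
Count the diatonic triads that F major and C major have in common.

4

Diatonic triads of F major: F (I), Gm (ii), Am (iii), B♭ (IV), C (V), Dm (vi), Edim (vii°).
Diatonic triads of C major: C (I), Dm (ii), Em (iii), F (IV), G (V), Am (vi), Bdim (vii°).
Matching root and quality in both lists: F, Am, C, Dm.
That gives 4 common triads.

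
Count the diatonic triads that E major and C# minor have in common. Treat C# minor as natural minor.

7

Diatonic triads of E major: E (I), F#m (ii), G#m (iii), A (IV), B (V), C#m (vi), D#dim (vii°).
Diatonic triads of C# minor (natural minor): C#m (i), D#dim (ii°), E (III), F#m (iv), G#m (v), A (VI), B (VII).
Matching root and quality in both lists: E, F#m, G#m, A, B, C#m, D#dim.
That gives 7 common triads.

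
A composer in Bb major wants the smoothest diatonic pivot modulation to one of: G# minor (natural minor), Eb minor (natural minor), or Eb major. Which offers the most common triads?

Eb major

Triads of Bb major: Bb major (I), C minor (ii), D minor (iii), Eb major (IV), F major (V), G minor (vi), A diminished (vii°).
G# minor (natural minor) shares 0: none.
Eb minor (natural minor) shares 0: none.
Eb major shares 4: Bb, Cm, Eb, Gm.
The most common triads (4) are shared with Eb major.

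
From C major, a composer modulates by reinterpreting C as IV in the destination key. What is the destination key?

G major

The numeral IV denotes a major triad on scale degree 4. With C on degree 4, the tonic of the new key is G.
Degree 4 carries a major triad in major keys, so the destination is G major.
Check: the diatonic triads of G major are G (I), Am (ii), Bm (iii), C (IV), D (V), Em (vi), F♯dim (vii°) — C is indeed IV.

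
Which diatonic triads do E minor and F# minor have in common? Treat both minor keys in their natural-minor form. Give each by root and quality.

Triads in E minor (natural minor): E minor (i), F# diminished (ii°), G major (III), A minor (iv), B minor (v), C major (VI), D major (VII).
Triads in F# minor (natural minor): F# minor (i), G# diminished (ii°), A major (III), B minor (iv), C# minor (v), D major (VI), E major (VII).
Shared triads with their functions: B minor (v in E minor, iv in F# minor); D major (VII in E minor, VI in F# minor).

Bm, D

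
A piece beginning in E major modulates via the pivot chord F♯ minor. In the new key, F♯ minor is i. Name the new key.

The numeral i denotes a minor triad on scale degree 1. With F♯ on degree 1, the tonic of the new key is F♯.
Degree 1 carries a minor triad in minor keys, so the destination is F♯ minor.
Check: the diatonic triads of F♯ minor (natural minor) are F♯m (i), G♯dim (ii°), A (III), Bm (iv), C♯m (v), D (VI), E (VII) — F♯ minor is indeed i.

F♯ minor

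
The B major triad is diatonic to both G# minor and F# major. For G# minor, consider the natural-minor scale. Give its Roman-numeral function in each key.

The scale of G# minor (natural minor) is G# A# B C# D# E F#; B is degree 3, and the triad built there (B-D#-F#) is major, so it is III.
The scale of F# major is F# G# A# B C# D# E#; B is degree 4, and the triad built there (B-D#-F#) is major, so it is IV.

III in G# minor; IV in F# major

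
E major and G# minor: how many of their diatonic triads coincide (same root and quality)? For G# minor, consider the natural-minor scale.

4

Diatonic triads of E major: E (I), F#m (ii), G#m (iii), A (IV), B (V), C#m (vi), D#dim (vii°).
Diatonic triads of G# minor (natural minor): G#m (i), A#dim (ii°), B (III), C#m (iv), D#m (v), E (VI), F# (VII).
Matching root and quality in both lists: E, G#m, B, C#m.
That gives 4 common triads.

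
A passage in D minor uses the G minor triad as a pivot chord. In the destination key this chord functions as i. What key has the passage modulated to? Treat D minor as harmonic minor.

G minor

The numeral i denotes a minor triad on scale degree 1. With G on degree 1, the tonic of the new key is G.
Degree 1 carries a minor triad in minor keys, so the destination is G minor.
Check: the diatonic triads of G minor (natural minor) are Gm (i), Adim (ii°), Bb (III), Cm (iv), Dm (v), Eb (VI), F (VII) — G minor is indeed i.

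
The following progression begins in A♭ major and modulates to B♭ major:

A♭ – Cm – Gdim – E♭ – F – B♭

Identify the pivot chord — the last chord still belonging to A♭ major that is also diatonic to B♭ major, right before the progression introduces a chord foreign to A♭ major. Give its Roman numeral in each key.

E♭ — V in A♭ major, IV in B♭ major

Chords diatonic to A♭ major: A♭, B♭m, Cm, D♭, E♭, Fm, Gdim.
Reading the progression, the first chord not in that set is F, so the modulation leaves A♭ major there.
The chord immediately before F is E♭, which is diatonic to both keys: V in A♭ major and IV in B♭ major.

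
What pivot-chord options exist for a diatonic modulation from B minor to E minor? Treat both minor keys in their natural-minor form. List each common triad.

Triads in B minor (natural minor): Bm (i), C#dim (ii°), D (III), Em (iv), F#m (v), G (VI), A (VII).
Triads in E minor (natural minor): Em (i), F#dim (ii°), G (III), Am (iv), Bm (v), C (VI), D (VII).
Shared triads with their functions: Bm (i in B minor, v in E minor); D (III in B minor, VII in E minor); Em (iv in B minor, i in E minor); G (VI in B minor, III in E minor).

Bm, D, Em, G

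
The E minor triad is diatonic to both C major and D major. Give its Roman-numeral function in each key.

iii in C major; ii in D major

The scale of C major is C D E F G A B; E is degree 3, and the triad built there (E-G-B) is minor, so it is iii.
The scale of D major is D E F# G A B C#; E is degree 2, and the triad built there (E-G-B) is minor, so it is ii.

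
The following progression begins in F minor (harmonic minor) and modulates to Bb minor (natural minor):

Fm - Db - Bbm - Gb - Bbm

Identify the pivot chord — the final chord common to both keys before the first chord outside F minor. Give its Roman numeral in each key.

Chords diatonic to F minor: Fm, Gdim, Abaug, Bbm, C, Db, Edim.
Reading the progression, the first chord not in that set is Gb, so the modulation leaves F minor there.
The chord immediately before Gb is Bbm, which is diatonic to both keys: iv in F minor and i in Bb minor.

Bbm — iv in F minor, i in Bb minor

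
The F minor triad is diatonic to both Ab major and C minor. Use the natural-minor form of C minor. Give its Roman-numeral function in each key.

vi in Ab major; iv in C minor

The scale of Ab major is Ab Bb C Db Eb F G; F is degree 6, and the triad built there (F-Ab-C) is minor, so it is vi.
The scale of C minor (natural minor) is C D Eb F G Ab Bb; F is degree 4, and the triad built there (F-Ab-C) is minor, so it is iv.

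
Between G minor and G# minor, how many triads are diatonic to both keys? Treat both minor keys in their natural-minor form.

0

Diatonic triads of G minor (natural minor): G minor (i), A diminished (ii°), Bb major (III), C minor (iv), D minor (v), Eb major (VI), F major (VII).
Diatonic triads of G# minor (natural minor): G# minor (i), A# diminished (ii°), B major (III), C# minor (iv), D# minor (v), E major (VI), F# major (VII).
No triad has the same root and quality in both keys.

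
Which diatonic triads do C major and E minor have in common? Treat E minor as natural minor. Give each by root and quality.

C, Em, G, Am

Triads in C major: C major (I), D minor (ii), E minor (iii), F major (IV), G major (V), A minor (vi), B diminished (vii°).
Triads in E minor (natural minor): E minor (i), F# diminished (ii°), G major (III), A minor (iv), B minor (v), C major (VI), D major (VII).
Shared triads with their functions: C major (I in C major, VI in E minor); E minor (iii in C major, i in E minor); G major (V in C major, III in E minor); A minor (vi in C major, iv in E minor).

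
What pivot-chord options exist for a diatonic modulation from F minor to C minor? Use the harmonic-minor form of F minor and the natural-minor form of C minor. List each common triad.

Triads in F minor (harmonic minor): Fm (i), Gdim (ii°), Abaug (III+), Bbm (iv), C (V), Db (VI), Edim (vii°).
Triads in C minor (natural minor): Cm (i), Ddim (ii°), Eb (III), Fm (iv), Gm (v), Ab (VI), Bb (VII).
Shared triads with their functions: Fm (i in F minor, iv in C minor).

Fm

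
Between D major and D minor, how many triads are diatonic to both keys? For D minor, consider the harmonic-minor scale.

Diatonic triads of D major: D (I), Em (ii), F♯m (iii), G (IV), A (V), Bm (vi), C♯dim (vii°).
Diatonic triads of D minor (harmonic minor): Dm (i), Edim (ii°), Faug (III+), Gm (iv), A (V), B♭ (VI), C♯dim (vii°).
Matching root and quality in both lists: A, C♯dim.
That gives 2 common triads.

2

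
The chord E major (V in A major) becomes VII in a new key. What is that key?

The numeral VII denotes a major triad on scale degree 7. With E on degree 7, the tonic of the new key is F♯.
Degree 7 carries a major triad in natural-minor keys, so the destination is F♯ minor.
Check: the diatonic triads of F♯ minor (natural minor) are F♯m (i), G♯dim (ii°), A (III), Bm (iv), C♯m (v), D (VI), E (VII) — E major is indeed VII.

F♯ minor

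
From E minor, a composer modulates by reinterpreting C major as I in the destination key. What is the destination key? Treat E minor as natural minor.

The numeral I denotes a major triad on scale degree 1. With C on degree 1, the tonic of the new key is C.
Degree 1 carries a major triad in major keys, so the destination is C major.
Check: the diatonic triads of C major are C (I), Dm (ii), Em (iii), F (IV), G (V), Am (vi), Bdim (vii°) — C major is indeed I.

C major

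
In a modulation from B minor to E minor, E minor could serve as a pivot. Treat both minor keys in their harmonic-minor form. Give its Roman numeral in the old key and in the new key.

iv in B minor; i in E minor

The scale of B minor (harmonic minor) is B C# D E F# G A#; E is degree 4, and the triad built there (E-G-B) is minor, so it is iv.
The scale of E minor (harmonic minor) is E F# G A B C D#; E is degree 1, and the triad built there (E-G-B) is minor, so it is i.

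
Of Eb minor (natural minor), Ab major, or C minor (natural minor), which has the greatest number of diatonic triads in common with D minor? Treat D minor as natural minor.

C minor

Triads of D minor (natural minor): Dm (i), Edim (ii°), F (III), Gm (iv), Am (v), Bb (VI), C (VII).
Eb minor (natural minor) shares 0: none.
Ab major shares 0: none.
C minor (natural minor) shares 2: Gm, Bb.
The most common triads (2) are shared with C minor.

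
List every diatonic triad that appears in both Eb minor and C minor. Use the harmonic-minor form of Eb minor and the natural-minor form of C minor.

Triads in Eb minor (harmonic minor): Ebm (i), Fdim (ii°), Gbaug (III+), Abm (iv), Bb (V), Cb (VI), Ddim (vii°).
Triads in C minor (natural minor): Cm (i), Ddim (ii°), Eb (III), Fm (iv), Gm (v), Ab (VI), Bb (VII).
Shared triads with their functions: Bb (V in Eb minor, VII in C minor); Ddim (vii° in Eb minor, ii° in C minor).

Bb, Ddim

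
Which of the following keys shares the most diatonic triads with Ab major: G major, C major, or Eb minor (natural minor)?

Eb minor

Triads of Ab major: Ab major (I), Bb minor (ii), C minor (iii), Db major (IV), Eb major (V), F minor (vi), G diminished (vii°).
G major shares 0: none.
C major shares 0: none.
Eb minor (natural minor) shares 2: Bbm, Db.
The most common triads (2) are shared with Eb minor.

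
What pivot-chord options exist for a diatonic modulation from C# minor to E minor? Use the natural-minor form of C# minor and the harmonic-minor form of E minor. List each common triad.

Triads in C# minor (natural minor): C#m (i), D#dim (ii°), E (III), F#m (iv), G#m (v), A (VI), B (VII).
Triads in E minor (harmonic minor): Em (i), F#dim (ii°), Gaug (III+), Am (iv), B (V), C (VI), D#dim (vii°).
Shared triads with their functions: D#dim (ii° in C# minor, vii° in E minor); B (VII in C# minor, V in E minor).

D#dim, B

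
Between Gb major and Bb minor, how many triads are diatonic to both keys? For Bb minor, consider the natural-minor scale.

Diatonic triads of Gb major: Gb major (I), Ab minor (ii), Bb minor (iii), Cb major (IV), Db major (V), Eb minor (vi), F diminished (vii°).
Diatonic triads of Bb minor (natural minor): Bb minor (i), C diminished (ii°), Db major (III), Eb minor (iv), F minor (v), Gb major (VI), Ab major (VII).
Matching root and quality in both lists: Gb major, Bb minor, Db major, Eb minor.
That gives 4 common triads.

4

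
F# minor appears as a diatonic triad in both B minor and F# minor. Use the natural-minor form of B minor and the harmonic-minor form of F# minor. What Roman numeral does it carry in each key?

The scale of B minor (natural minor) is B C# D E F# G A; F# is degree 5, and the triad built there (F#-A-C#) is minor, so it is v.
The scale of F# minor (harmonic minor) is F# G# A B C# D E#; F# is degree 1, and the triad built there (F#-A-C#) is minor, so it is i.

v in B minor; i in F# minor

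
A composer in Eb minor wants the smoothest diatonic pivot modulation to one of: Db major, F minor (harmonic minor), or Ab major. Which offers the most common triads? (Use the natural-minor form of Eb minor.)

Triads of Eb minor (natural minor): Eb minor (i), F diminished (ii°), Gb major (III), Ab minor (iv), Bb minor (v), Cb major (VI), Db major (VII).
Db major shares 4: Ebm, Gb, Bbm, Db.
F minor (harmonic minor) shares 2: Bbm, Db.
Ab major shares 2: Bbm, Db.
The most common triads (4) are shared with Db major.

Db major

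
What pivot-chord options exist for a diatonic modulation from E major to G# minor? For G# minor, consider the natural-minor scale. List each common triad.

Triads in E major: E (I), F#m (ii), G#m (iii), A (IV), B (V), C#m (vi), D#dim (vii°).
Triads in G# minor (natural minor): G#m (i), A#dim (ii°), B (III), C#m (iv), D#m (v), E (VI), F# (VII).
Shared triads with their functions: E (I in E major, VI in G# minor); G#m (iii in E major, i in G# minor); B (V in E major, III in G# minor); C#m (vi in E major, iv in G# minor).

E, G#m, B, C#m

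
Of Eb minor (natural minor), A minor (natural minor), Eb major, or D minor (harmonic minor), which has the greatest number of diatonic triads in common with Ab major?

Eb major

Triads of Ab major: Ab (I), Bbm (ii), Cm (iii), Db (IV), Eb (V), Fm (vi), Gdim (vii°).
Eb minor (natural minor) shares 2: Bbm, Db.
A minor (natural minor) shares 0: none.
Eb major shares 4: Ab, Cm, Eb, Fm.
D minor (harmonic minor) shares 0: none.
The most common triads (4) are shared with Eb major.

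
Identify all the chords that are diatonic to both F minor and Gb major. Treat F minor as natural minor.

Triads in F minor (natural minor): Fm (i), Gdim (ii°), Ab (III), Bbm (iv), Cm (v), Db (VI), Eb (VII).
Triads in Gb major: Gb (I), Abm (ii), Bbm (iii), Cb (IV), Db (V), Ebm (vi), Fdim (vii°).
Shared triads with their functions: Bbm (iv in F minor, iii in Gb major); Db (VI in F minor, V in Gb major).

Bbm, Db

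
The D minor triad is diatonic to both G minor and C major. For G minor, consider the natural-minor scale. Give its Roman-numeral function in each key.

The scale of G minor (natural minor) is G A Bb C D Eb F; D is degree 5, and the triad built there (D-F-A) is minor, so it is v.
The scale of C major is C D E F G A B; D is degree 2, and the triad built there (D-F-A) is minor, so it is ii.

v in G minor; ii in C major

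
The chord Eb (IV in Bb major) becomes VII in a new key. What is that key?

The numeral VII denotes a major triad on scale degree 7. With Eb on degree 7, the tonic of the new key is F.
Degree 7 carries a major triad in natural-minor keys, so the destination is F minor.
Check: the diatonic triads of F minor (natural minor) are Fm (i), Gdim (ii°), Ab (III), Bbm (iv), Cm (v), Db (VI), Eb (VII) — Eb is indeed VII.

F minor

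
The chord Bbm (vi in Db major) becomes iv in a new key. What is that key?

F minor

The numeral iv denotes a minor triad on scale degree 4. With Bb on degree 4, the tonic of the new key is F.
Degree 4 carries a minor triad in minor keys, so the destination is F minor.
Check: the diatonic triads of F minor (natural minor) are Fm (i), Gdim (ii°), Ab (III), Bbm (iv), Cm (v), Db (VI), Eb (VII) — Bbm is indeed iv.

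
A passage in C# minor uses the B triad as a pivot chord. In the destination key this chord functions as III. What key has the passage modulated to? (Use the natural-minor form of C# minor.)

G# minor

The numeral III denotes a major triad on scale degree 3. With B on degree 3, the tonic of the new key is G#.
Degree 3 carries a major triad in natural-minor keys, so the destination is G# minor.
Check: the diatonic triads of G# minor (natural minor) are G#m (i), A#dim (ii°), B (III), C#m (iv), D#m (v), E (VI), F# (VII) — B is indeed III.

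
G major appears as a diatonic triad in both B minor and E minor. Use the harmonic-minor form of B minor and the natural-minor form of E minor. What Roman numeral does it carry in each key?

VI in B minor; III in E minor

The scale of B minor (harmonic minor) is B C♯ D E F♯ G A♯; G is degree 6, and the triad built there (G-B-D) is major, so it is VI.
The scale of E minor (natural minor) is E F♯ G A B C D; G is degree 3, and the triad built there (G-B-D) is major, so it is III.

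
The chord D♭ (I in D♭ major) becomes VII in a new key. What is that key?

E♭ minor

The numeral VII denotes a major triad on scale degree 7. With D♭ on degree 7, the tonic of the new key is E♭.
Degree 7 carries a major triad in natural-minor keys, so the destination is E♭ minor.
Check: the diatonic triads of E♭ minor (natural minor) are E♭m (i), Fdim (ii°), G♭ (III), A♭m (iv), B♭m (v), C♭ (VI), D♭ (VII) — D♭ is indeed VII.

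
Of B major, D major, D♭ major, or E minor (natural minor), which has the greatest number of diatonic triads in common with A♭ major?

Triads of A♭ major: A♭ (I), B♭m (ii), Cm (iii), D♭ (IV), E♭ (V), Fm (vi), Gdim (vii°).
B major shares 0: none.
D major shares 0: none.
D♭ major shares 4: A♭, B♭m, D♭, Fm.
E minor (natural minor) shares 0: none.
The most common triads (4) are shared with D♭ major.

D♭ major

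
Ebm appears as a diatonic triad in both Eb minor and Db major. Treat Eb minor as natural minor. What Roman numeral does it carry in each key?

i in Eb minor; ii in Db major

The scale of Eb minor (natural minor) is Eb F Gb Ab Bb Cb Db; Eb is degree 1, and the triad built there (Eb-Gb-Bb) is minor, so it is i.
The scale of Db major is Db Eb F Gb Ab Bb C; Eb is degree 2, and the triad built there (Eb-Gb-Bb) is minor, so it is ii.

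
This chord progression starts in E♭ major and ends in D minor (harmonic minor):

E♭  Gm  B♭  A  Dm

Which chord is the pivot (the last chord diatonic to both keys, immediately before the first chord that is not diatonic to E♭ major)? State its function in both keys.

Chords diatonic to E♭ major: E♭, Fm, Gm, A♭, B♭, Cm, Ddim.
Reading the progression, the first chord not in that set is A, so the modulation leaves E♭ major there.
The chord immediately before A is B♭, which is diatonic to both keys: V in E♭ major and VI in D minor.

B♭ — V in E♭ major, VI in D minor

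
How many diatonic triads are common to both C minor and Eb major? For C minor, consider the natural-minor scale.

7

Diatonic triads of C minor (natural minor): C minor (i), D diminished (ii°), Eb major (III), F minor (iv), G minor (v), Ab major (VI), Bb major (VII).
Diatonic triads of Eb major: Eb major (I), F minor (ii), G minor (iii), Ab major (IV), Bb major (V), C minor (vi), D diminished (vii°).
Matching root and quality in both lists: C minor, D diminished, Eb major, F minor, G minor, Ab major, Bb major.
That gives 7 common triads.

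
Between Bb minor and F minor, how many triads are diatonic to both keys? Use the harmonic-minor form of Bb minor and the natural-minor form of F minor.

Diatonic triads of Bb minor (harmonic minor): Bbm (i), Cdim (ii°), Dbaug (III+), Ebm (iv), F (V), Gb (VI), Adim (vii°).
Diatonic triads of F minor (natural minor): Fm (i), Gdim (ii°), Ab (III), Bbm (iv), Cm (v), Db (VI), Eb (VII).
Matching root and quality in both lists: Bbm.
That gives 1 common triad.

1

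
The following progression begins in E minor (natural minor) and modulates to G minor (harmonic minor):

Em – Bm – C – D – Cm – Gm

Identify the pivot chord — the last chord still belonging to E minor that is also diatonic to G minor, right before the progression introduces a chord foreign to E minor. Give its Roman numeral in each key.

D — VII in E minor, V in G minor

Chords diatonic to E minor: Em, F#dim, G, Am, Bm, C, D.
Reading the progression, the first chord not in that set is Cm, so the modulation leaves E minor there.
The chord immediately before Cm is D, which is diatonic to both keys: VII in E minor and V in G minor.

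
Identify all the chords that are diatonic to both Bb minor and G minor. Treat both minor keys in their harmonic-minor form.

Triads in Bb minor (harmonic minor): Bbm (i), Cdim (ii°), Dbaug (III+), Ebm (iv), F (V), Gb (VI), Adim (vii°).
Triads in G minor (harmonic minor): Gm (i), Adim (ii°), Bbaug (III+), Cm (iv), D (V), Eb (VI), F#dim (vii°).
Shared triads with their functions: Adim (vii° in Bb minor, ii° in G minor).

Adim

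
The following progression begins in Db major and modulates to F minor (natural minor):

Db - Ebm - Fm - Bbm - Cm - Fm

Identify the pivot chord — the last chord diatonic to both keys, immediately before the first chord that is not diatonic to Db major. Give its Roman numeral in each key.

Bbm — vi in Db major, iv in F minor

Chords diatonic to Db major: Db, Ebm, Fm, Gb, Ab, Bbm, Cdim.
Reading the progression, the first chord not in that set is Cm, so the modulation leaves Db major there.
The chord immediately before Cm is Bbm, which is diatonic to both keys: vi in Db major and iv in F minor.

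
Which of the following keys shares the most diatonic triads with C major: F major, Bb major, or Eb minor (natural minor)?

Triads of C major: C (I), Dm (ii), Em (iii), F (IV), G (V), Am (vi), Bdim (vii°).
F major shares 4: C, Dm, F, Am.
Bb major shares 2: Dm, F.
Eb minor (natural minor) shares 0: none.
The most common triads (4) are shared with F major.

F major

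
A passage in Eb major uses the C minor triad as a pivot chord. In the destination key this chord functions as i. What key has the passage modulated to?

The numeral i denotes a minor triad on scale degree 1. With C on degree 1, the tonic of the new key is C.
Degree 1 carries a minor triad in minor keys, so the destination is C minor.
Check: the diatonic triads of C minor (natural minor) are Cm (i), Ddim (ii°), Eb (III), Fm (iv), Gm (v), Ab (VI), Bb (VII) — C minor is indeed i.

C minor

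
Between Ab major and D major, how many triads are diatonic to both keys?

0

Diatonic triads of Ab major: Ab (I), Bbm (ii), Cm (iii), Db (IV), Eb (V), Fm (vi), Gdim (vii°).
Diatonic triads of D major: D (I), Em (ii), F#m (iii), G (IV), A (V), Bm (vi), C#dim (vii°).
No triad has the same root and quality in both keys.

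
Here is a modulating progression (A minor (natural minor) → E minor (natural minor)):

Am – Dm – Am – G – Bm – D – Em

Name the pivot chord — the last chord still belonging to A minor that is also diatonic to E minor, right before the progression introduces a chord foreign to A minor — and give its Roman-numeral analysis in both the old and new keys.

G — VII in A minor, III in E minor

Chords diatonic to A minor: Am, Bdim, C, Dm, Em, F, G.
Reading the progression, the first chord not in that set is Bm, so the modulation leaves A minor there.
The chord immediately before Bm is G, which is diatonic to both keys: VII in A minor and III in E minor.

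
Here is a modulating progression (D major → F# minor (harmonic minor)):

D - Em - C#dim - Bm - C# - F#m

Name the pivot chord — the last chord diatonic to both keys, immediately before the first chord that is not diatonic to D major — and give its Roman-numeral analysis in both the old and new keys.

Bm — vi in D major, iv in F# minor

Chords diatonic to D major: D, Em, F#m, G, A, Bm, C#dim.
Reading the progression, the first chord not in that set is C#, so the modulation leaves D major there.
The chord immediately before C# is Bm, which is diatonic to both keys: vi in D major and iv in F# minor.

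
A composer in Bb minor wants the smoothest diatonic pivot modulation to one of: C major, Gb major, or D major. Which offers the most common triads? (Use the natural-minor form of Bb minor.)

Triads of Bb minor (natural minor): Bb minor (i), C diminished (ii°), Db major (III), Eb minor (iv), F minor (v), Gb major (VI), Ab major (VII).
C major shares 0: none.
Gb major shares 4: Bbm, Db, Ebm, Gb.
D major shares 0: none.
The most common triads (4) are shared with Gb major.

Gb major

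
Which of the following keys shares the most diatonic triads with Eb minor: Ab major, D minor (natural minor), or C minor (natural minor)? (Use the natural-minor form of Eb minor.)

Triads of Eb minor (natural minor): Eb minor (i), F diminished (ii°), Gb major (III), Ab minor (iv), Bb minor (v), Cb major (VI), Db major (VII).
Ab major shares 2: Bbm, Db.
D minor (natural minor) shares 0: none.
C minor (natural minor) shares 0: none.
The most common triads (2) are shared with Ab major.

Ab major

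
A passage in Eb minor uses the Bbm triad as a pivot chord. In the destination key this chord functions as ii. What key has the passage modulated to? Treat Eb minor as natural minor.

Ab major

The numeral ii denotes a minor triad on scale degree 2. With Bb on degree 2, the tonic of the new key is Ab.
Degree 2 carries a minor triad in major keys, so the destination is Ab major.
Check: the diatonic triads of Ab major are Ab (I), Bbm (ii), Cm (iii), Db (IV), Eb (V), Fm (vi), Gdim (vii°) — Bbm is indeed ii.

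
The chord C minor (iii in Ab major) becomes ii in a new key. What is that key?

The numeral ii denotes a minor triad on scale degree 2. With C on degree 2, the tonic of the new key is Bb.
Degree 2 carries a minor triad in major keys, so the destination is Bb major.
Check: the diatonic triads of Bb major are Bb (I), Cm (ii), Dm (iii), Eb (IV), F (V), Gm (vi), Adim (vii°) — C minor is indeed ii.

Bb major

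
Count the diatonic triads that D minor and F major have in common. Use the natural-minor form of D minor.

7

Diatonic triads of D minor (natural minor): Dm (i), Edim (ii°), F (III), Gm (iv), Am (v), Bb (VI), C (VII).
Diatonic triads of F major: F (I), Gm (ii), Am (iii), Bb (IV), C (V), Dm (vi), Edim (vii°).
Matching root and quality in both lists: Dm, Edim, F, Gm, Am, Bb, C.
That gives 7 common triads.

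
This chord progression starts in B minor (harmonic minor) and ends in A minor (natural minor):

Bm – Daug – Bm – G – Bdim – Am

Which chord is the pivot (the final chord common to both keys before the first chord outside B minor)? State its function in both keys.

G — VI in B minor, VII in A minor

Chords diatonic to B minor: Bm, C#dim, Daug, Em, F#, G, A#dim.
Reading the progression, the first chord not in that set is Bdim, so the modulation leaves B minor there.
The chord immediately before Bdim is G, which is diatonic to both keys: VI in B minor and VII in A minor.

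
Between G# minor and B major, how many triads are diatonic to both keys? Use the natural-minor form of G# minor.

Diatonic triads of G# minor (natural minor): G#m (i), A#dim (ii°), B (III), C#m (iv), D#m (v), E (VI), F# (VII).
Diatonic triads of B major: B (I), C#m (ii), D#m (iii), E (IV), F# (V), G#m (vi), A#dim (vii°).
Matching root and quality in both lists: G#m, A#dim, B, C#m, D#m, E, F#.
That gives 7 common triads.

7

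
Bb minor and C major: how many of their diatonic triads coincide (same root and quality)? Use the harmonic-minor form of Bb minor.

Diatonic triads of Bb minor (harmonic minor): Bbm (i), Cdim (ii°), Dbaug (III+), Ebm (iv), F (V), Gb (VI), Adim (vii°).
Diatonic triads of C major: C (I), Dm (ii), Em (iii), F (IV), G (V), Am (vi), Bdim (vii°).
Matching root and quality in both lists: F.
That gives 1 common triad.

1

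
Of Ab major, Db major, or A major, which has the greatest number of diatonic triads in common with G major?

Triads of G major: G major (I), A minor (ii), B minor (iii), C major (IV), D major (V), E minor (vi), F# diminished (vii°).
Ab major shares 0: none.
Db major shares 0: none.
A major shares 2: Bm, D.
The most common triads (2) are shared with A major.

A major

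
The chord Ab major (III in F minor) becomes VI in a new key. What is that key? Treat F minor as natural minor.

C minor

The numeral VI denotes a major triad on scale degree 6. With Ab on degree 6, the tonic of the new key is C.
Degree 6 carries a major triad in minor keys, so the destination is C minor.
Check: the diatonic triads of C minor (natural minor) are Cm (i), Ddim (ii°), Eb (III), Fm (iv), Gm (v), Ab (VI), Bb (VII) — Ab major is indeed VI.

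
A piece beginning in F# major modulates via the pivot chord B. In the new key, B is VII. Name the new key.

C# minor

The numeral VII denotes a major triad on scale degree 7. With B on degree 7, the tonic of the new key is C#.
Degree 7 carries a major triad in natural-minor keys, so the destination is C# minor.
Check: the diatonic triads of C# minor (natural minor) are C#m (i), D#dim (ii°), E (III), F#m (iv), G#m (v), A (VI), B (VII) — B is indeed VII.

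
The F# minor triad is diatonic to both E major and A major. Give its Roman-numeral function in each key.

ii in E major; vi in A major

The scale of E major is E F# G# A B C# D#; F# is degree 2, and the triad built there (F#-A-C#) is minor, so it is ii.
The scale of A major is A B C# D E F# G#; F# is degree 6, and the triad built there (F#-A-C#) is minor, so it is vi.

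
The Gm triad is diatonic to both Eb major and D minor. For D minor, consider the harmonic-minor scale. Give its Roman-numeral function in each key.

The scale of Eb major is Eb F G Ab Bb C D; G is degree 3, and the triad built there (G-Bb-D) is minor, so it is iii.
The scale of D minor (harmonic minor) is D E F G A Bb C#; G is degree 4, and the triad built there (G-Bb-D) is minor, so it is iv.

iii in Eb major; iv in D minor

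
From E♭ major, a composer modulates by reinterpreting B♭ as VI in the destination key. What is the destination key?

The numeral VI denotes a major triad on scale degree 6. With B♭ on degree 6, the tonic of the new key is D.
Degree 6 carries a major triad in minor keys, so the destination is D minor.
Check: the diatonic triads of D minor (natural minor) are Dm (i), Edim (ii°), F (III), Gm (iv), Am (v), B♭ (VI), C (VII) — B♭ is indeed VI.

D minor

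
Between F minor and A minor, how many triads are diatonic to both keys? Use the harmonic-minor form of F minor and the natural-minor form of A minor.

Diatonic triads of F minor (harmonic minor): Fm (i), Gdim (ii°), Abaug (III+), Bbm (iv), C (V), Db (VI), Edim (vii°).
Diatonic triads of A minor (natural minor): Am (i), Bdim (ii°), C (III), Dm (iv), Em (v), F (VI), G (VII).
Matching root and quality in both lists: C.
That gives 1 common triad.

1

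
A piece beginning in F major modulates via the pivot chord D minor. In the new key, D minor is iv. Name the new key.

A minor

The numeral iv denotes a minor triad on scale degree 4. With D on degree 4, the tonic of the new key is A.
Degree 4 carries a minor triad in minor keys, so the destination is A minor.
Check: the diatonic triads of A minor (natural minor) are Am (i), Bdim (ii°), C (III), Dm (iv), Em (v), F (VI), G (VII) — D minor is indeed iv.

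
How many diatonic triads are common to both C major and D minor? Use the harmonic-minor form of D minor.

Diatonic triads of C major: C (I), Dm (ii), Em (iii), F (IV), G (V), Am (vi), Bdim (vii°).
Diatonic triads of D minor (harmonic minor): Dm (i), Edim (ii°), Faug (III+), Gm (iv), A (V), B♭ (VI), C♯dim (vii°).
Matching root and quality in both lists: Dm.
That gives 1 common triad.

1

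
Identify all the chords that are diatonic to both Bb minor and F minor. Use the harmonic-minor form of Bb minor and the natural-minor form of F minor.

Triads in Bb minor (harmonic minor): Bbm (i), Cdim (ii°), Dbaug (III+), Ebm (iv), F (V), Gb (VI), Adim (vii°).
Triads in F minor (natural minor): Fm (i), Gdim (ii°), Ab (III), Bbm (iv), Cm (v), Db (VI), Eb (VII).
Shared triads with their functions: Bbm (i in Bb minor, iv in F minor).

Bbm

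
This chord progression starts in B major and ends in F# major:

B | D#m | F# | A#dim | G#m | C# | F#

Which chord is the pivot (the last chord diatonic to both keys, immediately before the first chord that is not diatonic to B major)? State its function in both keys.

Chords diatonic to B major: B, C#m, D#m, E, F#, G#m, A#dim.
Reading the progression, the first chord not in that set is C#, so the modulation leaves B major there.
The chord immediately before C# is G#m, which is diatonic to both keys: vi in B major and ii in F# major.

G#m — vi in B major, ii in F# major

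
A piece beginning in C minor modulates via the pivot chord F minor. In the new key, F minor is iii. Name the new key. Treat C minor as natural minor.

D♭ major

The numeral iii denotes a minor triad on scale degree 3. With F on degree 3, the tonic of the new key is D♭.
Degree 3 carries a minor triad in major keys, so the destination is D♭ major.
Check: the diatonic triads of D♭ major are D♭ (I), E♭m (ii), Fm (iii), G♭ (IV), A♭ (V), B♭m (vi), Cdim (vii°) — F minor is indeed iii.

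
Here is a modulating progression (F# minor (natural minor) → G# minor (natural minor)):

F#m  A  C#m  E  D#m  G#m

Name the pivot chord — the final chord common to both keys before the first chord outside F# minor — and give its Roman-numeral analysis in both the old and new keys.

Chords diatonic to F# minor: F#m, G#dim, A, Bm, C#m, D, E.
Reading the progression, the first chord not in that set is D#m, so the modulation leaves F# minor there.
The chord immediately before D#m is E, which is diatonic to both keys: VII in F# minor and VI in G# minor.

E — VII in F# minor, VI in G# minor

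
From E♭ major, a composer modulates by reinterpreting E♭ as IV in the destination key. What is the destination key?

B♭ major

The numeral IV denotes a major triad on scale degree 4. With E♭ on degree 4, the tonic of the new key is B♭.
Degree 4 carries a major triad in major keys, so the destination is B♭ major.
Check: the diatonic triads of B♭ major are B♭ (I), Cm (ii), Dm (iii), E♭ (IV), F (V), Gm (vi), Adim (vii°) — E♭ is indeed IV.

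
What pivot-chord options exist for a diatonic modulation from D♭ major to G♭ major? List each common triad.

Triads in D♭ major: D♭ (I), E♭m (ii), Fm (iii), G♭ (IV), A♭ (V), B♭m (vi), Cdim (vii°).
Triads in G♭ major: G♭ (I), A♭m (ii), B♭m (iii), C♭ (IV), D♭ (V), E♭m (vi), Fdim (vii°).
Shared triads with their functions: D♭ (I in D♭ major, V in G♭ major); E♭m (ii in D♭ major, vi in G♭ major); G♭ (IV in D♭ major, I in G♭ major); B♭m (vi in D♭ major, iii in G♭ major).

D♭, E♭m, G♭, B♭m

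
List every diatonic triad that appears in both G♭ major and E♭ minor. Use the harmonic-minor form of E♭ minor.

Triads in G♭ major: G♭ (I), A♭m (ii), B♭m (iii), C♭ (IV), D♭ (V), E♭m (vi), Fdim (vii°).
Triads in E♭ minor (harmonic minor): E♭m (i), Fdim (ii°), G♭aug (III+), A♭m (iv), B♭ (V), C♭ (VI), Ddim (vii°).
Shared triads with their functions: A♭m (ii in G♭ major, iv in E♭ minor); C♭ (IV in G♭ major, VI in E♭ minor); E♭m (vi in G♭ major, i in E♭ minor); Fdim (vii° in G♭ major, ii° in E♭ minor).

A♭m, C♭, E♭m, Fdim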